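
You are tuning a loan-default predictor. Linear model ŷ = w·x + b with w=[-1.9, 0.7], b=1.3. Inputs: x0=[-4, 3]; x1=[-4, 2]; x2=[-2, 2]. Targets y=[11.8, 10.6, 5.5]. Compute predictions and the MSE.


ŷ0 = (-1.9)·(-4) + (0.7)·(3) + 1.3 = 11.0
ŷ1 = (-1.9)·(-4) + (0.7)·(2) + 1.3 = 10.3
ŷ2 = (-1.9)·(-2) + (0.7)·(2) + 1.3 = 6.5
errors² = [0.64, 0.09, 1.0]
MSE = 1.7300/3 = 0.5767

0.5767


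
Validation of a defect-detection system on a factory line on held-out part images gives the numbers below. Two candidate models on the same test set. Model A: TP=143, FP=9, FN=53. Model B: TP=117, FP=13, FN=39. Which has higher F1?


Model A: P=143/152=0.9408, R=143/196=0.7296, F1=2PR/(P+R)=2TP/(2TP+FP+FN)=286/348=0.8218
Model B: P=117/130=0.9, R=117/156=0.75, F1=2PR/(P+R)=2TP/(2TP+FP+FN)=234/286=0.8182
0.8218 > 0.8182 → Model A

Model A


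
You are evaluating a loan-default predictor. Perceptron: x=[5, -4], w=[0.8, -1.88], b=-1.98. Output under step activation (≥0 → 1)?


z = (5)·(0.8) + (-4)·(-1.88) - 1.98
  = 9.54
step(z) = 1 (z≥0)

1


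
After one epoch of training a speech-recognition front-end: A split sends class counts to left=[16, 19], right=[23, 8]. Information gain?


Parent = [39, 27], H_parent = 0.976
H_left = 0.9947 (n=35), H_right = 0.8238 (n=31)
H_children = (35/66)·0.9947 + (31/66)·0.8238 = 0.9144
IG = 0.976 - 0.9144 = 0.0616

0.0616


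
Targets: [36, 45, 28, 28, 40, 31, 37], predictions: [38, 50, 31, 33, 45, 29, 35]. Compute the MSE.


Squared errors: (36-38)²=4, (45-50)²=25, (28-31)²=9, (28-33)²=25, (40-45)²=25, (31-29)²=4, (37-35)²=4
Sum = 96
MSE = 96/7 = 96/7

96/7


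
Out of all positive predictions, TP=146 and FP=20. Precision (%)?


Precision = TP/(TP+FP)
= 146/(146+20)
= 146/166 = 87.95%

87.95%


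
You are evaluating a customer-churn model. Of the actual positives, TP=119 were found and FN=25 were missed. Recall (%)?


Recall = TP/(TP+FN)
= 119/(119+25)
= 119/144 = 82.64%

82.64%


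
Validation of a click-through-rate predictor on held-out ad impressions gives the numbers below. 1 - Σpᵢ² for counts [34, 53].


Probabilities: [34/87, 53/87] ≈ [0.3908, 0.6092]
Σpᵢ² = (1156 + 2809)/87² = 3965/7569
Gini = 1 - Σpᵢ² = 1 - 3965/7569 = 0.4762

0.4762


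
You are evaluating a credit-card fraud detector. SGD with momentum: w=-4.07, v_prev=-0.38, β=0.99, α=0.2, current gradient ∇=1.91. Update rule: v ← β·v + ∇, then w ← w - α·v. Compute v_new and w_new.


v_new = 0.99·-0.38 + 1.91 = -0.3762 + 1.91 = 1.5338
w_new = -4.07 - 0.2·1.5338 = -4.07 - 0.30676 = -4.37676

v_new=1.5338, w_new=-4.37676


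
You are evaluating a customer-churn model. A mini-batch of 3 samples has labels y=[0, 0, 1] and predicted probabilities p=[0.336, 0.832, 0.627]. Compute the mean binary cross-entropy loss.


L[0] = -ln(1-0.336) = -ln(0.664) = 0.4095
L[1] = -ln(1-0.832) = -ln(0.168) = 1.7838
L[2] = -ln(0.627) = 0.4668
mean = (0.4095 + 1.7838 + 0.4668)/3 = 0.8867

0.8867


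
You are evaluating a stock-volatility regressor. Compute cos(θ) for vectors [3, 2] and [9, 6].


A·B = 3·9 + 2·6 = 39
‖A‖ = √13 = 3.6056, ‖B‖ = √117 = 10.8167
cos = 39/(√13·√117) = 39/√1521 = 1.0

1.0


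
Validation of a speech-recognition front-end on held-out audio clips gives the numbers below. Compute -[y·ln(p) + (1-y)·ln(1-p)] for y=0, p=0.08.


BCE = -[y·ln(p) + (1-y)·ln(1-p)]
= -0 - 1·ln(1-0.08)
= -ln(0.92) = 0.0834

0.0834


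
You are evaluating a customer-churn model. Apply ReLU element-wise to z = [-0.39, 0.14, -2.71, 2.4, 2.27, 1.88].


ReLU(-0.39) = max(0, -0.39) = 0.0
ReLU(0.14) = max(0, 0.14) = 0.14
ReLU(-2.71) = max(0, -2.71) = 0.0
ReLU(2.4) = max(0, 2.4) = 2.4
ReLU(2.27) = max(0, 2.27) = 2.27
ReLU(1.88) = max(0, 1.88) = 1.88
result = [0.0, 0.14, 0.0, 2.4, 2.27, 1.88]

[0.0, 0.14, 0.0, 2.4, 2.27, 1.88]


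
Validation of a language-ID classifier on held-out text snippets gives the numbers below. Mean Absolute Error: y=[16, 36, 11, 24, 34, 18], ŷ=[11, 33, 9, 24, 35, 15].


Absolute errors: |16-11|=5, |36-33|=3, |11-9|=2, |24-24|=0, |34-35|=1, |18-15|=3
Sum = 14
MAE = 14/6 = 7/3

7/3


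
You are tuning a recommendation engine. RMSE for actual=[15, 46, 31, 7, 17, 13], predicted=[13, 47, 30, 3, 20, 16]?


MSE = 40/6 = 6.6667
RMSE = √(40/6) = 2.582

2.582


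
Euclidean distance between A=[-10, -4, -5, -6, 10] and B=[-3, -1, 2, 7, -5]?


d = √((-10+ 3)² + (-4+ 1)² + (-5-2)² + (-6-7)² + (10+ 5)²)
  = √(49 + 9 + 49 + 169 + 225)
  = √501 = 22.383

22.383


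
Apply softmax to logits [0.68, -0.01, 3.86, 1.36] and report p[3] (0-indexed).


Exponentials: e^0.68=1.9739, e^-0.01=0.99, e^3.86=47.4654, e^1.36=3.8962
Sum = 54.3255
Softmax = [0.0363, 0.0182, 0.8737, 0.0717]
p[3] = 3.8962/54.3255 = 0.0717

0.0717


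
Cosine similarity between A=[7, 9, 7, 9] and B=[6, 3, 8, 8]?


A·B = 7·6 + 9·3 + 7·8 + 9·8 = 197
‖A‖ = √260 = 16.1245, ‖B‖ = √173 = 13.1529
cos = 197/(√260·√173) = 197/√44980 = 0.9289

0.9289


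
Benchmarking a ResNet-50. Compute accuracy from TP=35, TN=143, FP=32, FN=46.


Accuracy = (TP+TN)/(TP+TN+FP+FN)
= (35+143)/(256)
= 178/256 = 69.53%

69.53%


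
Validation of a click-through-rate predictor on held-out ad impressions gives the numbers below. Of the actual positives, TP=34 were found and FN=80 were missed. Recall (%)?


Recall = TP/(TP+FN)
= 34/(34+80)
= 34/114 = 29.82%

29.82%


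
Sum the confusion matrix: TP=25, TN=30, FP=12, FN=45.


Total = TP + TN + FP + FN
= 25 + 30 + 12 + 45
= 112
(Predicted positive: 37, predicted negative: 75)

112


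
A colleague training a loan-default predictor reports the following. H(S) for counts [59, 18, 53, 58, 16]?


Probabilities: [59/204, 18/204, 53/204, 58/204, 16/204] ≈ [0.2892, 0.0882, 0.2598, 0.2843, 0.0784]
H = -((59/204)·log₂(59/204) + (18/204)·log₂(18/204) + (53/204)·log₂(53/204) + (58/204)·log₂(58/204) + (16/204)·log₂(16/204))
  = 2.1358 bits

2.1358 bits


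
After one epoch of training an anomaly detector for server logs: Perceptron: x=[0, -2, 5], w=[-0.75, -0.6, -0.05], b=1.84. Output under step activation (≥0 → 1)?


z = (0)·(-0.75) + (-2)·(-0.6) + (5)·(-0.05) + 1.84
  = 2.79
step(z) = 1 (z≥0)

1


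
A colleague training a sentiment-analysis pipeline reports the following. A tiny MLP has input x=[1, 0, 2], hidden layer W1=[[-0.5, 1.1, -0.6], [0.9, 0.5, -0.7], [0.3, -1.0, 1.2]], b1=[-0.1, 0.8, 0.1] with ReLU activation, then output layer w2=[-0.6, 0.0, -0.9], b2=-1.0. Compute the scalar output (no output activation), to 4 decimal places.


z1[0] = (-0.5)·(1) + (1.1)·(0) + (-0.6)·(2) - 0.1 = -1.8
z1[1] = (0.9)·(1) + (0.5)·(0) + (-0.7)·(2) + 0.8 = 0.3
z1[2] = (0.3)·(1) + (-1.0)·(0) + (1.2)·(2) + 0.1 = 2.8
h = ReLU(z1) = [0.0, 0.3, 2.8]
output = (-0.6)·(0.0) + (0.0)·(0.3) + (-0.9)·(2.8) - 1.0 = -3.52

-3.52


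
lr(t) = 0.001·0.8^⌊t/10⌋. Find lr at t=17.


n_drops = ⌊17/10⌋ = 1
lr = 0.001·0.8^1 = 0.001·0.8 = 0.0008

0.0008


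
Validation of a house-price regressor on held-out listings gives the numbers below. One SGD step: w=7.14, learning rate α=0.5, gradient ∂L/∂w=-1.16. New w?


w_new = w - α·∇
= 7.14 - 0.5·-1.16
= 7.14 + 0.58
= 7.72

7.72


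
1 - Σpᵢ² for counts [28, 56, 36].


Probabilities: [28/120, 56/120, 36/120] ≈ [0.2333, 0.4667, 0.3]
Σpᵢ² = (784 + 3136 + 1296)/120² = 5216/14400
Gini = 1 - Σpᵢ² = 1 - 5216/14400 = 0.6378

0.6378


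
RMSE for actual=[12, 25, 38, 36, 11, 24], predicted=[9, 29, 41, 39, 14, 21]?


MSE = 61/6 = 10.1667
RMSE = √(61/6) = 3.1885

3.1885


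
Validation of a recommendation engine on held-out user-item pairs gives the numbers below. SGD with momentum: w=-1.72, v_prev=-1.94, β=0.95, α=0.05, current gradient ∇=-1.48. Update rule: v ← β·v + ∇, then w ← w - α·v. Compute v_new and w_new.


v_new = 0.95·-1.94 - 1.48 = -1.843 - 1.48 = -3.323
w_new = -1.72 - 0.05·-3.323 = -1.72 + 0.16615 = -1.55385

v_new=-3.323, w_new=-1.55385


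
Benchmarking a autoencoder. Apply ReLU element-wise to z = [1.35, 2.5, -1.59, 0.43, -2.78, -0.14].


ReLU(1.35) = max(0, 1.35) = 1.35
ReLU(2.5) = max(0, 2.5) = 2.5
ReLU(-1.59) = max(0, -1.59) = 0.0
ReLU(0.43) = max(0, 0.43) = 0.43
ReLU(-2.78) = max(0, -2.78) = 0.0
ReLU(-0.14) = max(0, -0.14) = 0.0
result = [1.35, 2.5, 0.0, 0.43, 0.0, 0.0]

[1.35, 2.5, 0.0, 0.43, 0.0, 0.0]


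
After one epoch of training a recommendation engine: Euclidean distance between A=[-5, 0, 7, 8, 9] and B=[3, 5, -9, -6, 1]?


d = √((-5-3)² + (0-5)² + (7+ 9)² + (8+ 6)² + (9-1)²)
  = √(64 + 25 + 256 + 196 + 64)
  = √605 = 24.5967

24.5967


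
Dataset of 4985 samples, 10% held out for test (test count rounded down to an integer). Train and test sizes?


Test = ⌊4985·10/100⌋ = 498
Train = 4985 - 498 = 4487

Train: 4487, Test: 498


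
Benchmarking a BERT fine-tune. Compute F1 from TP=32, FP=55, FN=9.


Precision = 32/87 = 0.3678
Recall = 32/41 = 0.7805
F1 = 2·P·R/(P+R) = 2·TP/(2·TP+FP+FN) = 64/(64+55+9) = 64/128 = 0.5

0.5


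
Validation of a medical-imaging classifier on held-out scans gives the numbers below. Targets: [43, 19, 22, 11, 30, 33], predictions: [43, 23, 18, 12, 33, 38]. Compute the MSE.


Squared errors: (43-43)²=0, (19-23)²=16, (22-18)²=16, (11-12)²=1, (30-33)²=9, (33-38)²=25
Sum = 67
MSE = 67/6 = 67/6

67/6


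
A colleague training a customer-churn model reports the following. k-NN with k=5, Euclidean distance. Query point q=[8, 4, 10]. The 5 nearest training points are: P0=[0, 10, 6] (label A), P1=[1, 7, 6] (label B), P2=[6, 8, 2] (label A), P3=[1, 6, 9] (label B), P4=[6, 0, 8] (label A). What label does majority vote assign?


d(q,P0) = 10.7703  (label A)
d(q,P1) = 8.6023  (label B)
d(q,P2) = 9.1652  (label A)
d(q,P3) = 7.3485  (label B)
d(q,P4) = 4.899  (label A)
Votes: A=3, B=2
Majority → A

A


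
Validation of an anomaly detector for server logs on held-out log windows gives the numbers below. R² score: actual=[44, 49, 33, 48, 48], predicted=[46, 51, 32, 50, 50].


ȳ = 44.4
SS_res = Σ(y-ŷ)² = 17
SS_tot = Σ(y-ȳ)² = 177.2
R² = 1 - SS_res/SS_tot = 1 - 0.0959 = 0.9041

0.9041


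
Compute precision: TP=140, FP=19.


Precision = TP/(TP+FP)
= 140/(140+19)
= 140/159 = 88.05%

88.05%


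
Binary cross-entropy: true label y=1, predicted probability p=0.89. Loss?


BCE = -[y·ln(p) + (1-y)·ln(1-p)]
= -1·ln(0.89) - 0
= -ln(0.89) = 0.1165

0.1165


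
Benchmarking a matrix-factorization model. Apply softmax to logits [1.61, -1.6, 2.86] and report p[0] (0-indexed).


Exponentials: e^1.61=5.0028, e^-1.6=0.2019, e^2.86=17.4615
Sum = 22.6662
Softmax = [0.2207, 0.0089, 0.7704]
p[0] = 5.0028/22.6662 = 0.2207

0.2207


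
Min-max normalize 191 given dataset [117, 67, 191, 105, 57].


min=57, max=191
(191-57)/(191-57) = 134/134 = 1.0

1.0


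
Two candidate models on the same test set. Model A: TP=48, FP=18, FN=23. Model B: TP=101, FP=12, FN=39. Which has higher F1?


Model A: P=48/66=0.7273, R=48/71=0.6761, F1=2PR/(P+R)=2TP/(2TP+FP+FN)=96/137=0.7007
Model B: P=101/113=0.8938, R=101/140=0.7214, F1=2PR/(P+R)=2TP/(2TP+FP+FN)=202/253=0.7984
0.7007 < 0.7984 → Model B

Model B


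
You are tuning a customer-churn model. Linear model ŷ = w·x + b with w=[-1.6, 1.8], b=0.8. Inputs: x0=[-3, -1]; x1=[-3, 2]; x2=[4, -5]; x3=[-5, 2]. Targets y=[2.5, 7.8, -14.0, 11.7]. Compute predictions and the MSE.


ŷ0 = (-1.6)·(-3) + (1.8)·(-1) + 0.8 = 3.8
ŷ1 = (-1.6)·(-3) + (1.8)·(2) + 0.8 = 9.2
ŷ2 = (-1.6)·(4) + (1.8)·(-5) + 0.8 = -14.6
ŷ3 = (-1.6)·(-5) + (1.8)·(2) + 0.8 = 12.4
errors² = [1.69, 1.96, 0.36, 0.49]
MSE = 4.5000/4 = 1.125

1.125


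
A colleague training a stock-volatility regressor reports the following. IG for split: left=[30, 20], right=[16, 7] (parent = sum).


Parent = [46, 27], H_parent = 0.9506
H_left = 0.971 (n=50), H_right = 0.8865 (n=23)
H_children = (50/73)·0.971 + (23/73)·0.8865 = 0.9444
IG = 0.9506 - 0.9444 = 0.0062

0.0062


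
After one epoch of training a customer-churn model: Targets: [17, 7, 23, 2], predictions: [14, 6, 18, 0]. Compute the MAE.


Absolute errors: |17-14|=3, |7-6|=1, |23-18|=5, |2-0|=2
Sum = 11
MAE = 11/4 = 11/4

11/4


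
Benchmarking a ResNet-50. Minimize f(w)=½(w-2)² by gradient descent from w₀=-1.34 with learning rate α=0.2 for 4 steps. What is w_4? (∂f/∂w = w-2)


step 1: grad = -1.34-2 = -3.34; w = -1.34 - 0.2·(-3.34) = -0.672
step 2: grad = -0.672-2 = -2.672; w = -0.672 - 0.2·(-2.672) = -0.1376
step 3: grad = -0.1376-2 = -2.1376; w = -0.1376 - 0.2·(-2.1376) = 0.28992
step 4: grad = 0.28992-2 = -1.71008; w = 0.28992 - 0.2·(-1.71008) = 0.631936

0.631936


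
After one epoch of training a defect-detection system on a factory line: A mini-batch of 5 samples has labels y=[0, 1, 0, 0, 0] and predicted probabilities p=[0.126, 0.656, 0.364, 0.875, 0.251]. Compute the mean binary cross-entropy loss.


L[0] = -ln(1-0.126) = -ln(0.874) = 0.1347
L[1] = -ln(0.656) = 0.4216
L[2] = -ln(1-0.364) = -ln(0.636) = 0.4526
L[3] = -ln(1-0.875) = -ln(0.125) = 2.0794
L[4] = -ln(1-0.251) = -ln(0.749) = 0.289
mean = (0.1347 + 0.4216 + 0.4526 + 2.0794 + 0.289)/5 = 0.6755

0.6755


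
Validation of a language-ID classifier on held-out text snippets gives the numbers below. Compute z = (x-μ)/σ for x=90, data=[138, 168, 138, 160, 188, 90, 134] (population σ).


μ = 145.1429, σ = 28.901
z = (90 - 145.1429)/28.901 = -1.908

-1.908


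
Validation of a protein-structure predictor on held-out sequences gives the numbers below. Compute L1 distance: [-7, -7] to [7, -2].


d = |-7-7| + |-7+ 2|
  = 14 + 5
  = 19

19


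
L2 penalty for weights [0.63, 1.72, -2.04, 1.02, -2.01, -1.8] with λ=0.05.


‖w‖₂² = (0.63)² + (1.72)² + (-2.04)² + (1.02)² + (-2.01)² + (-1.8)²
     = 0.3969 + 2.9584 + 4.1616 + 1.0404 + 4.0401 + 3.24
     = 15.8374
λ·‖w‖₂² = 0.05·15.8374 = 0.79187

0.79187


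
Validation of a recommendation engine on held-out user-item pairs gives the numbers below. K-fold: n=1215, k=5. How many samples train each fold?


Fold size = 1215/5 = 243
Training per fold = 1215 - 243 = 972

972


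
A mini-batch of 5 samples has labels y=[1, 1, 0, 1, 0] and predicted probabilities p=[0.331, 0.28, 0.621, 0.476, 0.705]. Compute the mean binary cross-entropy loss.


L[0] = -ln(0.331) = 1.1056
L[1] = -ln(0.28) = 1.273
L[2] = -ln(1-0.621) = -ln(0.379) = 0.9702
L[3] = -ln(0.476) = 0.7423
L[4] = -ln(1-0.705) = -ln(0.295) = 1.2208
mean = (1.1056 + 1.273 + 0.9702 + 0.7423 + 1.2208)/5 = 1.0624

1.0624


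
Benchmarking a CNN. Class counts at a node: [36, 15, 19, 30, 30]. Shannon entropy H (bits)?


Probabilities: [36/130, 15/130, 19/130, 30/130, 30/130] ≈ [0.2769, 0.1154, 0.1462, 0.2308, 0.2308]
H = -((36/130)·log₂(36/130) + (15/130)·log₂(15/130) + (19/130)·log₂(19/130) + (30/130)·log₂(30/130) + (30/130)·log₂(30/130))
  = 2.2543 bits

2.2543 bits


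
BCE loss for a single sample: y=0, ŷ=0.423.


BCE = -[y·ln(p) + (1-y)·ln(1-p)]
= -0 - 1·ln(1-0.423)
= -ln(0.577) = 0.5499

0.5499


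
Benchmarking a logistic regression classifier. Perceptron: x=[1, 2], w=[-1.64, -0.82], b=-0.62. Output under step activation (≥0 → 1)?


z = (1)·(-1.64) + (2)·(-0.82) - 0.62
  = -3.9
step(z) = 0 (z<0)

0


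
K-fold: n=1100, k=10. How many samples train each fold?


Fold size = 1100/10 = 110
Training per fold = 1100 - 110 = 990

990


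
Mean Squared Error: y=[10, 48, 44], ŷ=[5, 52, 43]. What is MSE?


Squared errors: (10-5)²=25, (48-52)²=16, (44-43)²=1
Sum = 42
MSE = 42/3 = 14

14


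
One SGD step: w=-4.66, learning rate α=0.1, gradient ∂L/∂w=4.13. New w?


w_new = w - α·∇
= -4.66 - 0.1·4.13
= -4.66 - 0.413
= -5.073

-5.073


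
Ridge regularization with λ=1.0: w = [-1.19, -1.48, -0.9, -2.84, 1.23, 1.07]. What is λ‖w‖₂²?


‖w‖₂² = (-1.19)² + (-1.48)² + (-0.9)² + (-2.84)² + (1.23)² + (1.07)²
     = 1.4161 + 2.1904 + 0.81 + 8.0656 + 1.5129 + 1.1449
     = 15.1399
λ·‖w‖₂² = 1.0·15.1399 = 15.1399

15.1399


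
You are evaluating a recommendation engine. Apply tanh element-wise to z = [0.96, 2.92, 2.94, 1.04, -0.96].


tanh(0.96) = 0.7443
tanh(2.92) = 0.9942
tanh(2.94) = 0.9944
tanh(1.04) = 0.7779
tanh(-0.96) = -0.7443
result = [0.7443, 0.9942, 0.9944, 0.7779, -0.7443]

[0.7443, 0.9942, 0.9944, 0.7779, -0.7443]


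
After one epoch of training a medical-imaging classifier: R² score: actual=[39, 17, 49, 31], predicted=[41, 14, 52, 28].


ȳ = 34
SS_res = Σ(y-ŷ)² = 31
SS_tot = Σ(y-ȳ)² = 548
R² = 1 - SS_res/SS_tot = 1 - 0.0566 = 0.9434

0.9434


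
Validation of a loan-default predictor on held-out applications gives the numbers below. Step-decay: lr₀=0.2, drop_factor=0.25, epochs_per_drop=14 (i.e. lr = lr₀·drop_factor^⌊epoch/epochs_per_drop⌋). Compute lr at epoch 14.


n_drops = ⌊14/14⌋ = 1
lr = 0.2·0.25^1 = 0.2·0.25 = 0.05

0.05


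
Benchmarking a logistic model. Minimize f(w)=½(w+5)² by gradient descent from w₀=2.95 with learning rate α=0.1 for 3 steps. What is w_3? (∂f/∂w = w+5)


step 1: grad = 2.95+5 = 7.95; w = 2.95 - 0.1·(7.95) = 2.155
step 2: grad = 2.155+5 = 7.155; w = 2.155 - 0.1·(7.155) = 1.4395
step 3: grad = 1.4395+5 = 6.4395; w = 1.4395 - 0.1·(6.4395) = 0.79555

0.79555


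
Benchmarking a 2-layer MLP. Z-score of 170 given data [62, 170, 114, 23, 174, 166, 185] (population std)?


μ = 127.7143, σ = 58.736
z = (170 - 127.7143)/58.736 = 0.7199

0.7199


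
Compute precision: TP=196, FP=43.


Precision = TP/(TP+FP)
= 196/(196+43)
= 196/239 = 82.01%

82.01%


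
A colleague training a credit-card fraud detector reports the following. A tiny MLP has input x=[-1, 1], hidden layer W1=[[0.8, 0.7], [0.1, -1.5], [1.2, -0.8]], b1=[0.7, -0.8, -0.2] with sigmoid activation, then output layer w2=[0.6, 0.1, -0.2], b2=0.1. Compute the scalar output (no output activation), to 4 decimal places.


z1[0] = (0.8)·(-1) + (0.7)·(1) + 0.7 = 0.6
z1[1] = (0.1)·(-1) + (-1.5)·(1) - 0.8 = -2.4
z1[2] = (1.2)·(-1) + (-0.8)·(1) - 0.2 = -2.2
h = sigmoid(z1) = [0.6457, 0.0832, 0.0998]
output = (0.6)·(0.6457) + (0.1)·(0.0832) + (-0.2)·(0.0998) + 0.1 = 0.4758

0.4758


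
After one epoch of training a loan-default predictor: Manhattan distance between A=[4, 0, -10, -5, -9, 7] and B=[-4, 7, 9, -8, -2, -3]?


d = |4+ 4| + |0-7| + |-10-9| + |-5+ 8| + |-9+ 2| + |7+ 3|
  = 8 + 7 + 19 + 3 + 7 + 10
  = 54

54


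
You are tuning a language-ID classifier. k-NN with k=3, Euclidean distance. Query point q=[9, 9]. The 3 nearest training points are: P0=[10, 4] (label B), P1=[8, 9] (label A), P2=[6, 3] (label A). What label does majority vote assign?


d(q,P0) = 5.099  (label B)
d(q,P1) = 1.0  (label A)
d(q,P2) = 6.7082  (label A)
Votes: A=2, B=1
Majority → A

A


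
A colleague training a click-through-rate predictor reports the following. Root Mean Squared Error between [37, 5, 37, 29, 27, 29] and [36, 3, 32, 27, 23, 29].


MSE = 50/6 = 8.3333
RMSE = √(50/6) = 2.8868

2.8868


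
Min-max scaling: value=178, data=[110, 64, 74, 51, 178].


min=51, max=178
(178-51)/(178-51) = 127/127 = 1.0

1.0


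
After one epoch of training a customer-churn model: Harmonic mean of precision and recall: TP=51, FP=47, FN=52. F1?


Precision = 51/98 = 0.5204
Recall = 51/103 = 0.4951
F1 = 2·P·R/(P+R) = 2·TP/(2·TP+FP+FN) = 102/(102+47+52) = 102/201 = 0.5075

0.5075


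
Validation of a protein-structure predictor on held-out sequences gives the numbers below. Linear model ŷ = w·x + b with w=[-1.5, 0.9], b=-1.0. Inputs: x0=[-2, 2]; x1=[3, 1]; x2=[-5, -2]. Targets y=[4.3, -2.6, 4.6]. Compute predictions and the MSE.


ŷ0 = (-1.5)·(-2) + (0.9)·(2) - 1.0 = 3.8
ŷ1 = (-1.5)·(3) + (0.9)·(1) - 1.0 = -4.6
ŷ2 = (-1.5)·(-5) + (0.9)·(-2) - 1.0 = 4.7
errors² = [0.25, 4.0, 0.01]
MSE = 4.2600/3 = 1.42

1.42


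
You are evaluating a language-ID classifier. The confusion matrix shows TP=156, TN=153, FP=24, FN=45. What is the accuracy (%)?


Accuracy = (TP+TN)/(TP+TN+FP+FN)
= (156+153)/(378)
= 309/378 = 81.75%

81.75%


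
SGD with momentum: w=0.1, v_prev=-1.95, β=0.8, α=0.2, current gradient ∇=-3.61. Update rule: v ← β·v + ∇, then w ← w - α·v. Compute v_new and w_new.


v_new = 0.8·-1.95 - 3.61 = -1.56 - 3.61 = -5.17
w_new = 0.1 - 0.2·-5.17 = 0.1 + 1.034 = 1.134

v_new=-5.17, w_new=1.134


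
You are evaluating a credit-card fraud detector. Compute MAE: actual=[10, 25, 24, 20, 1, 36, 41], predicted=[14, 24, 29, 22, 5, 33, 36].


Absolute errors: |10-14|=4, |25-24|=1, |24-29|=5, |20-22|=2, |1-5|=4, |36-33|=3, |41-36|=5
Sum = 24
MAE = 24/7 = 24/7

24/7


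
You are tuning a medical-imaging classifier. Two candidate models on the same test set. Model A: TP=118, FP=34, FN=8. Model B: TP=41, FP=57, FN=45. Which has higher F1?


Model A: P=118/152=0.7763, R=118/126=0.9365, F1=2PR/(P+R)=2TP/(2TP+FP+FN)=236/278=0.8489
Model B: P=41/98=0.4184, R=41/86=0.4767, F1=2PR/(P+R)=2TP/(2TP+FP+FN)=82/184=0.4457
0.8489 > 0.4457 → Model A

Model A


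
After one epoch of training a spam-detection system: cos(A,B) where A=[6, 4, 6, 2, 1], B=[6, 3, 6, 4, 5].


A·B = 6·6 + 4·3 + 6·6 + 2·4 + 1·5 = 97
‖A‖ = √93 = 9.6437, ‖B‖ = √122 = 11.0454
cos = 97/(√93·√122) = 97/√11346 = 0.9106

0.9106


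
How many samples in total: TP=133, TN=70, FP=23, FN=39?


Total = TP + TN + FP + FN
= 133 + 70 + 23 + 39
= 265
(Predicted positive: 156, predicted negative: 109)

265


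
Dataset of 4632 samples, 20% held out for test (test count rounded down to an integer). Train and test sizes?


Test = ⌊4632·20/100⌋ = 926
Train = 4632 - 926 = 3706

Train: 3706, Test: 926


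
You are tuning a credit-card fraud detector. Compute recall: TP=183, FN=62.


Recall = TP/(TP+FN)
= 183/(183+62)
= 183/245 = 74.69%

74.69%


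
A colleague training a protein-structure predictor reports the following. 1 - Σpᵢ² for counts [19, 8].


Probabilities: [19/27, 8/27] ≈ [0.7037, 0.2963]
Σpᵢ² = (361 + 64)/27² = 425/729
Gini = 1 - Σpᵢ² = 1 - 425/729 = 0.417

0.417


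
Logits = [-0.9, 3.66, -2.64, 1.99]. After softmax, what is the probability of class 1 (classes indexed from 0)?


Exponentials: e^-0.9=0.4066, e^3.66=38.8613, e^-2.64=0.0714, e^1.99=7.3155
Sum = 46.6548
Softmax = [0.0087, 0.833, 0.0015, 0.1568]
p[1] = 38.8613/46.6548 = 0.833

0.833


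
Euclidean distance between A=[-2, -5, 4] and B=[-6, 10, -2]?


d = √((-2+ 6)² + (-5-10)² + (4+ 2)²)
  = √(16 + 225 + 36)
  = √277 = 16.6433

16.6433


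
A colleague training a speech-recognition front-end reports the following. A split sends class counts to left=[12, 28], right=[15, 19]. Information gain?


Parent = [27, 47], H_parent = 0.9466
H_left = 0.8813 (n=40), H_right = 0.99 (n=34)
H_children = (40/74)·0.8813 + (34/74)·0.99 = 0.9312
IG = 0.9466 - 0.9312 = 0.0154

0.0154


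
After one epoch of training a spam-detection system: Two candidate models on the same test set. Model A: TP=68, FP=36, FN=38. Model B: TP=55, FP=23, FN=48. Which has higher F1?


Model A: P=68/104=0.6538, R=68/106=0.6415, F1=2PR/(P+R)=2TP/(2TP+FP+FN)=136/210=0.6476
Model B: P=55/78=0.7051, R=55/103=0.534, F1=2PR/(P+R)=2TP/(2TP+FP+FN)=110/181=0.6077
0.6476 > 0.6077 → Model A

Model A


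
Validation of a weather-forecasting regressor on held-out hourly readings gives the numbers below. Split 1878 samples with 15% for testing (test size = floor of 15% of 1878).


Test = ⌊1878·15/100⌋ = 281
Train = 1878 - 281 = 1597

Train: 1597, Test: 281


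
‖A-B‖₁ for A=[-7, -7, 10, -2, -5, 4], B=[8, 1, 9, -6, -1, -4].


d = |-7-8| + |-7-1| + |10-9| + |-2+ 6| + |-5+ 1| + |4+ 4|
  = 15 + 8 + 1 + 4 + 4 + 8
  = 40

40


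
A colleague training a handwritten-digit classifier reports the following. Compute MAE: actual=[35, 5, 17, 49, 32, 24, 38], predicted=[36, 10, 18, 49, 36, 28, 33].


Absolute errors: |35-36|=1, |5-10|=5, |17-18|=1, |49-49|=0, |32-36|=4, |24-28|=4, |38-33|=5
Sum = 20
MAE = 20/7 = 20/7

20/7


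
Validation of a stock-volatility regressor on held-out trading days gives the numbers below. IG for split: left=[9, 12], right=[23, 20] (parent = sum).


Parent = [32, 32], H_parent = 1
H_left = 0.9852 (n=21), H_right = 0.9965 (n=43)
H_children = (21/64)·0.9852 + (43/64)·0.9965 = 0.9928
IG = 1 - 0.9928 = 0.0072

0.0072


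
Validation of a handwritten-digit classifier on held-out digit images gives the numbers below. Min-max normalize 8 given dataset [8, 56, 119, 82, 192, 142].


min=8, max=192
(8-8)/(192-8) = 0/184 = 0.0

0.0


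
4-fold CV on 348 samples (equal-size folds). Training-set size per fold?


Fold size = 348/4 = 87
Training per fold = 348 - 87 = 261

261


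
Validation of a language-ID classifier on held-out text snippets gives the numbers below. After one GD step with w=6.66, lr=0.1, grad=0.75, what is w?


w_new = w - α·∇
= 6.66 - 0.1·0.75
= 6.66 - 0.075
= 6.585

6.585


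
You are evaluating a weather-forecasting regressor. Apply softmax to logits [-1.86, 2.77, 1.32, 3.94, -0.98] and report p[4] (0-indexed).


Exponentials: e^-1.86=0.1557, e^2.77=15.9586, e^1.32=3.7434, e^3.94=51.4186, e^-0.98=0.3753
Sum = 71.6516
Softmax = [0.0022, 0.2227, 0.0522, 0.7176, 0.0052]
p[4] = 0.3753/71.6516 = 0.0052

0.0052


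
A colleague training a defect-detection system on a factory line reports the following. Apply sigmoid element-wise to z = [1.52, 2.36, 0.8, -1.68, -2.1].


σ(1.52) = 1/(1+e^-1.52) = 0.8205
σ(2.36) = 1/(1+e^-2.36) = 0.9137
σ(0.8) = 1/(1+e^-0.8) = 0.69
σ(-1.68) = 1/(1+e^1.68) = 0.1571
σ(-2.1) = 1/(1+e^2.1) = 0.1091
result = [0.8205, 0.9137, 0.69, 0.1571, 0.1091]

[0.8205, 0.9137, 0.69, 0.1571, 0.1091]


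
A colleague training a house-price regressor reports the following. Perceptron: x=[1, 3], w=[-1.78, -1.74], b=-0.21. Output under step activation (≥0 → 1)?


z = (1)·(-1.78) + (3)·(-1.74) - 0.21
  = -7.21
step(z) = 0 (z<0)

0


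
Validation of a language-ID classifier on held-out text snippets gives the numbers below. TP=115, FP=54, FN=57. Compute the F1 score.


Precision = 115/169 = 0.6805
Recall = 115/172 = 0.6686
F1 = 2·P·R/(P+R) = 2·TP/(2·TP+FP+FN) = 230/(230+54+57) = 230/341 = 0.6745

0.6745


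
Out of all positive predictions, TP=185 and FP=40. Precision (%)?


Precision = TP/(TP+FP)
= 185/(185+40)
= 185/225 = 82.22%

82.22%


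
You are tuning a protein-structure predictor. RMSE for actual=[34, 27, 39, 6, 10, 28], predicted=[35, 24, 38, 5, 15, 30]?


MSE = 41/6 = 6.8333
RMSE = √(41/6) = 2.6141

2.6141


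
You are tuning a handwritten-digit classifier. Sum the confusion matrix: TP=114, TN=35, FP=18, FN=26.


Total = TP + TN + FP + FN
= 114 + 35 + 18 + 26
= 193
(Predicted positive: 132, predicted negative: 61)

193


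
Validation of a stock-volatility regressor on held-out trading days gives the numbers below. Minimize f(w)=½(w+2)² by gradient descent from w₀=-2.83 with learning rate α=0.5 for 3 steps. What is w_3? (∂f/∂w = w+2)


step 1: grad = -2.83+2 = -0.83; w = -2.83 - 0.5·(-0.83) = -2.415
step 2: grad = -2.415+2 = -0.415; w = -2.415 - 0.5·(-0.415) = -2.2075
step 3: grad = -2.2075+2 = -0.2075; w = -2.2075 - 0.5·(-0.2075) = -2.10375

-2.10375


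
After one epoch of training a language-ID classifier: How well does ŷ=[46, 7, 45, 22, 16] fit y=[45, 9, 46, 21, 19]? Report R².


ȳ = 28
SS_res = Σ(y-ŷ)² = 16
SS_tot = Σ(y-ȳ)² = 1104
R² = 1 - SS_res/SS_tot = 1 - 0.0145 = 0.9855

0.9855


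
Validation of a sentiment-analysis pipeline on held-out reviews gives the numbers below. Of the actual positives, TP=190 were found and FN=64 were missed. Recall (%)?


Recall = TP/(TP+FN)
= 190/(190+64)
= 190/254 = 74.8%

74.8%


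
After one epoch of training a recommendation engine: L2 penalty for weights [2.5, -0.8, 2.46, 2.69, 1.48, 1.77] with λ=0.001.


‖w‖₂² = (2.5)² + (-0.8)² + (2.46)² + (2.69)² + (1.48)² + (1.77)²
     = 6.25 + 0.64 + 6.0516 + 7.2361 + 2.1904 + 3.1329
     = 25.501
λ·‖w‖₂² = 0.001·25.501 = 0.025501

0.025501


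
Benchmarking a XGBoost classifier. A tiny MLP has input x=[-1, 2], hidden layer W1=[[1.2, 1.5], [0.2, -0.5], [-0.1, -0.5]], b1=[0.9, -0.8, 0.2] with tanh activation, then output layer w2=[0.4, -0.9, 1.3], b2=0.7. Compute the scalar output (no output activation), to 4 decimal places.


z1[0] = (1.2)·(-1) + (1.5)·(2) + 0.9 = 2.7
z1[1] = (0.2)·(-1) + (-0.5)·(2) - 0.8 = -2.0
z1[2] = (-0.1)·(-1) + (-0.5)·(2) + 0.2 = -0.7
h = tanh(z1) = [0.991, -0.964, -0.6044]
output = (0.4)·(0.991) + (-0.9)·(-0.964) + (1.3)·(-0.6044) + 0.7 = 1.1783

1.1783


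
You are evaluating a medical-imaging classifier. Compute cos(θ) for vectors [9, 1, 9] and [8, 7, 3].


A·B = 9·8 + 1·7 + 9·3 = 106
‖A‖ = √163 = 12.7671, ‖B‖ = √122 = 11.0454
cos = 106/(√163·√122) = 106/√19886 = 0.7517

0.7517


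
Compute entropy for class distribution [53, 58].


Probabilities: [53/111, 58/111] ≈ [0.4775, 0.5225]
H = -((53/111)·log₂(53/111) + (58/111)·log₂(58/111))
  = 0.9985 bits

0.9985 bits


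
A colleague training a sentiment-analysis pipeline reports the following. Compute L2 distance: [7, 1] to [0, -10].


d = √((7-0)² + (1+ 10)²)
  = √(49 + 121)
  = √170 = 13.0384

13.0384


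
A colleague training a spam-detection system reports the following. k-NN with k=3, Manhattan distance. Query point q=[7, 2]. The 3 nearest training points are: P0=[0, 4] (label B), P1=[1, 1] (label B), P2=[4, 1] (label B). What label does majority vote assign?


d(q,P0) = 9  (label B)
d(q,P1) = 7  (label B)
d(q,P2) = 4  (label B)
Votes: A=0, B=3
Majority → B

B


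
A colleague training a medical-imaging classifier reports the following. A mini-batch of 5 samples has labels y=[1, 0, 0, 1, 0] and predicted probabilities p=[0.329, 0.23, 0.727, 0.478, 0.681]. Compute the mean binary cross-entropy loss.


L[0] = -ln(0.329) = 1.1117
L[1] = -ln(1-0.23) = -ln(0.77) = 0.2614
L[2] = -ln(1-0.727) = -ln(0.273) = 1.2983
L[3] = -ln(0.478) = 0.7381
L[4] = -ln(1-0.681) = -ln(0.319) = 1.1426
mean = (1.1117 + 0.2614 + 1.2983 + 0.7381 + 1.1426)/5 = 0.9104

0.9104


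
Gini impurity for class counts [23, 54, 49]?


Probabilities: [23/126, 54/126, 49/126] ≈ [0.1825, 0.4286, 0.3889]
Σpᵢ² = (529 + 2916 + 2401)/126² = 5846/15876
Gini = 1 - Σpᵢ² = 1 - 5846/15876 = 0.6318

0.6318


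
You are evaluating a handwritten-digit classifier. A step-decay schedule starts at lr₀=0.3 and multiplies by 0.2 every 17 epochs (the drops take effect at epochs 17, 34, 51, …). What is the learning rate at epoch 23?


n_drops = ⌊23/17⌋ = 1
lr = 0.3·0.2^1 = 0.3·0.2 = 0.06

0.06


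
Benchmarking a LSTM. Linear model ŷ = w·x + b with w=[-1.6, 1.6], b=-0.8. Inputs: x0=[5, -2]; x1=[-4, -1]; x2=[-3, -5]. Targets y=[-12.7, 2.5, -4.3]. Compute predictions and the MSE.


ŷ0 = (-1.6)·(5) + (1.6)·(-2) - 0.8 = -12.0
ŷ1 = (-1.6)·(-4) + (1.6)·(-1) - 0.8 = 4.0
ŷ2 = (-1.6)·(-3) + (1.6)·(-5) - 0.8 = -4.0
errors² = [0.49, 2.25, 0.09]
MSE = 2.8300/3 = 0.9433

0.9433


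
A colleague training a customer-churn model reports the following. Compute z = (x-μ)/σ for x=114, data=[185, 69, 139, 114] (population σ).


μ = 126.75, σ = 41.9546
z = (114 - 126.75)/41.9546 = -0.3039

-0.3039


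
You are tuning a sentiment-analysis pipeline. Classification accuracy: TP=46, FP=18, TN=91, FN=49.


Accuracy = (TP+TN)/(TP+TN+FP+FN)
= (46+91)/(204)
= 137/204 = 67.16%

67.16%


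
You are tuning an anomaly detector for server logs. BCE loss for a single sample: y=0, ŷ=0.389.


BCE = -[y·ln(p) + (1-y)·ln(1-p)]
= -0 - 1·ln(1-0.389)
= -ln(0.611) = 0.4927

0.4927


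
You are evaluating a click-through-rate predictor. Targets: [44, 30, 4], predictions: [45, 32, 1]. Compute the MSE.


Squared errors: (44-45)²=1, (30-32)²=4, (4-1)²=9
Sum = 14
MSE = 14/3 = 14/3

14/3


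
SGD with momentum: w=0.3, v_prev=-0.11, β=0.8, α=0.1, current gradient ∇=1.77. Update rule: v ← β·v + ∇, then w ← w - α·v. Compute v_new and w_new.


v_new = 0.8·-0.11 + 1.77 = -0.088 + 1.77 = 1.682
w_new = 0.3 - 0.1·1.682 = 0.3 - 0.1682 = 0.1318

v_new=1.682, w_new=0.1318


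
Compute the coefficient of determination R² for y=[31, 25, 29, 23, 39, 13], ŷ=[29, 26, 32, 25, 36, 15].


ȳ = 26.6667
SS_res = Σ(y-ŷ)² = 31
SS_tot = Σ(y-ȳ)² = 379.33
R² = 1 - SS_res/SS_tot = 1 - 0.0817 = 0.9183

0.9183


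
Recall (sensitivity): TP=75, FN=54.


Recall = TP/(TP+FN)
= 75/(75+54)
= 75/129 = 58.14%

58.14%


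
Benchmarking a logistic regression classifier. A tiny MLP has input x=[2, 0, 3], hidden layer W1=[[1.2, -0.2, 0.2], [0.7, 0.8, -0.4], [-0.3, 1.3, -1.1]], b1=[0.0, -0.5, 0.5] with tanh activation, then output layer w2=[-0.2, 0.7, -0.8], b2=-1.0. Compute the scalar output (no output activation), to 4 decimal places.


z1[0] = (1.2)·(2) + (-0.2)·(0) + (0.2)·(3) + 0.0 = 3.0
z1[1] = (0.7)·(2) + (0.8)·(0) + (-0.4)·(3) - 0.5 = -0.3
z1[2] = (-0.3)·(2) + (1.3)·(0) + (-1.1)·(3) + 0.5 = -3.4
h = tanh(z1) = [0.9951, -0.2913, -0.9978]
output = (-0.2)·(0.9951) + (0.7)·(-0.2913) + (-0.8)·(-0.9978) - 1.0 = -0.6047

-0.6047


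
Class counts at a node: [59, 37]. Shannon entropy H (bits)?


Probabilities: [59/96, 37/96] ≈ [0.6146, 0.3854]
H = -((59/96)·log₂(59/96) + (37/96)·log₂(37/96))
  = 0.9618 bits

0.9618 bits


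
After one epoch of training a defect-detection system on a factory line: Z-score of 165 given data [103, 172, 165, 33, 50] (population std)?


μ = 104.6, σ = 57.0985
z = (165 - 104.6)/57.0985 = 1.0578

1.0578


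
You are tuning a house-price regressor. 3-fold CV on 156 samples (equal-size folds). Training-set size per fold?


Fold size = 156/3 = 52
Training per fold = 156 - 52 = 104

104


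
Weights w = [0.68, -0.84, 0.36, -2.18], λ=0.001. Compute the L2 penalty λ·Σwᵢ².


‖w‖₂² = (0.68)² + (-0.84)² + (0.36)² + (-2.18)²
     = 0.4624 + 0.7056 + 0.1296 + 4.7524
     = 6.05
λ·‖w‖₂² = 0.001·6.05 = 0.00605

0.00605


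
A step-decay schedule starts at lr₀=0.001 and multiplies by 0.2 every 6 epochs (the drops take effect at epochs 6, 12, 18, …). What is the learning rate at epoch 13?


n_drops = ⌊13/6⌋ = 2
lr = 0.001·0.2^2 = 0.001·0.04 = 0.00004

0.00004


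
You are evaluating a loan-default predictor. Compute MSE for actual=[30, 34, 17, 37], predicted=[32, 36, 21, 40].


Squared errors: (30-32)²=4, (34-36)²=4, (17-21)²=16, (37-40)²=9
Sum = 33
MSE = 33/4 = 33/4

33/4


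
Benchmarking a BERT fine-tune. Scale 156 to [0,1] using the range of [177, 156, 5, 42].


min=5, max=177
(156-5)/(177-5) = 151/172 = 0.8779

0.8779


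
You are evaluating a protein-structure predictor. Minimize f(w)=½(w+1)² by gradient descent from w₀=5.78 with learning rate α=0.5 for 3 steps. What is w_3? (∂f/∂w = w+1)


step 1: grad = 5.78+1 = 6.78; w = 5.78 - 0.5·(6.78) = 2.39
step 2: grad = 2.39+1 = 3.39; w = 2.39 - 0.5·(3.39) = 0.695
step 3: grad = 0.695+1 = 1.695; w = 0.695 - 0.5·(1.695) = -0.1525

-0.1525


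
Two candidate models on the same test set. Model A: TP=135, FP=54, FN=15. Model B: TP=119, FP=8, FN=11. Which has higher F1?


Model A: P=135/189=0.7143, R=135/150=0.9, F1=2PR/(P+R)=2TP/(2TP+FP+FN)=270/339=0.7965
Model B: P=119/127=0.937, R=119/130=0.9154, F1=2PR/(P+R)=2TP/(2TP+FP+FN)=238/257=0.9261
0.7965 < 0.9261 → Model B

Model B


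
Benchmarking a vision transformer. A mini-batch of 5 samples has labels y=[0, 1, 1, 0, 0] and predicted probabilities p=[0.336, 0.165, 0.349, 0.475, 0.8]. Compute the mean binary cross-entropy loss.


L[0] = -ln(1-0.336) = -ln(0.664) = 0.4095
L[1] = -ln(0.165) = 1.8018
L[2] = -ln(0.349) = 1.0527
L[3] = -ln(1-0.475) = -ln(0.525) = 0.6444
L[4] = -ln(1-0.8) = -ln(0.2) = 1.6094
mean = (0.4095 + 1.8018 + 1.0527 + 0.6444 + 1.6094)/5 = 1.1036

1.1036


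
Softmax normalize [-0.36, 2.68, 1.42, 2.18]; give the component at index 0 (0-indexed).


Exponentials: e^-0.36=0.6977, e^2.68=14.5851, e^1.42=4.1371, e^2.18=8.8463
Sum = 28.2662
Softmax = [0.0247, 0.516, 0.1464, 0.313]
p[0] = 0.6977/28.2662 = 0.0247

0.0247


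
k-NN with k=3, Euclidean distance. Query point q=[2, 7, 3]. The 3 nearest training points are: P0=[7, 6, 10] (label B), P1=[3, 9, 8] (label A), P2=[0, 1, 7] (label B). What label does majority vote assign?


d(q,P0) = 8.6603  (label B)
d(q,P1) = 5.4772  (label A)
d(q,P2) = 7.4833  (label B)
Votes: A=1, B=2
Majority → B

B


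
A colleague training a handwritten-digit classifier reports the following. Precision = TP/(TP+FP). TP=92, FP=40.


Precision = TP/(TP+FP)
= 92/(92+40)
= 92/132 = 69.7%

69.7%


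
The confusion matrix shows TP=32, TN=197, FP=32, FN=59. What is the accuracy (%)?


Accuracy = (TP+TN)/(TP+TN+FP+FN)
= (32+197)/(320)
= 229/320 = 71.56%

71.56%


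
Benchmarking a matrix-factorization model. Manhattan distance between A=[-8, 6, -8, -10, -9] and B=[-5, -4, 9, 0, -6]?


d = |-8+ 5| + |6+ 4| + |-8-9| + |-10-0| + |-9+ 6|
  = 3 + 10 + 17 + 10 + 3
  = 43

43


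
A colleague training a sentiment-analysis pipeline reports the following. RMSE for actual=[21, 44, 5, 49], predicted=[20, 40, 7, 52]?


MSE = 30/4 = 7.5
RMSE = √(30/4) = 2.7386

2.7386


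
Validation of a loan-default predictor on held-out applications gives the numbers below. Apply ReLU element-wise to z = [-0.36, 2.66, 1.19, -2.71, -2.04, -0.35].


ReLU(-0.36) = max(0, -0.36) = 0.0
ReLU(2.66) = max(0, 2.66) = 2.66
ReLU(1.19) = max(0, 1.19) = 1.19
ReLU(-2.71) = max(0, -2.71) = 0.0
ReLU(-2.04) = max(0, -2.04) = 0.0
ReLU(-0.35) = max(0, -0.35) = 0.0
result = [0.0, 2.66, 1.19, 0.0, 0.0, 0.0]

[0.0, 2.66, 1.19, 0.0, 0.0, 0.0]


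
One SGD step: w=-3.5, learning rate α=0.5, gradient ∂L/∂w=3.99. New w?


w_new = w - α·∇
= -3.5 - 0.5·3.99
= -3.5 - 1.995
= -5.495

-5.495


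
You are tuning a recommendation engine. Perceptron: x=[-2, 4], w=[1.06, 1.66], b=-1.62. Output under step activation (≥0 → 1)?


z = (-2)·(1.06) + (4)·(1.66) - 1.62
  = 2.9
step(z) = 1 (z≥0)

1


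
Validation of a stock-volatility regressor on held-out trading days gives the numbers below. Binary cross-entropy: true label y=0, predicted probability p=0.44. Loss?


BCE = -[y·ln(p) + (1-y)·ln(1-p)]
= -0 - 1·ln(1-0.44)
= -ln(0.56) = 0.5798

0.5798


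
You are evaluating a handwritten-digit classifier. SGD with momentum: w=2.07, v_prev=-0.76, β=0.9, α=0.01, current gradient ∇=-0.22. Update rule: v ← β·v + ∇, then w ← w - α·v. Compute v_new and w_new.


v_new = 0.9·-0.76 - 0.22 = -0.684 - 0.22 = -0.904
w_new = 2.07 - 0.01·-0.904 = 2.07 + 0.00904 = 2.07904

v_new=-0.904, w_new=2.07904


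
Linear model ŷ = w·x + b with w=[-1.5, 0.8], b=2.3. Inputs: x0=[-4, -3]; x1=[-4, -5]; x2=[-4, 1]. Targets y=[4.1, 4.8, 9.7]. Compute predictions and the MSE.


ŷ0 = (-1.5)·(-4) + (0.8)·(-3) + 2.3 = 5.9
ŷ1 = (-1.5)·(-4) + (0.8)·(-5) + 2.3 = 4.3
ŷ2 = (-1.5)·(-4) + (0.8)·(1) + 2.3 = 9.1
errors² = [3.24, 0.25, 0.36]
MSE = 3.8500/3 = 1.2833

1.2833


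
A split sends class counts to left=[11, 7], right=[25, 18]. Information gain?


Parent = [36, 25], H_parent = 0.9764
H_left = 0.9641 (n=18), H_right = 0.9808 (n=43)
H_children = (18/61)·0.9641 + (43/61)·0.9808 = 0.9759
IG = 0.9764 - 0.9759 = 0.0005

0.0005


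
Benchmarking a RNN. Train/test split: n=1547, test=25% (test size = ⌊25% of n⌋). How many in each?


Test = ⌊1547·25/100⌋ = 386
Train = 1547 - 386 = 1161

Train: 1161, Test: 386


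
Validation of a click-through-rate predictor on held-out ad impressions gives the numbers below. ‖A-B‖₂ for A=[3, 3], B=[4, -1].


d = √((3-4)² + (3+ 1)²)
  = √(1 + 16)
  = √17 = 4.1231

4.1231
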